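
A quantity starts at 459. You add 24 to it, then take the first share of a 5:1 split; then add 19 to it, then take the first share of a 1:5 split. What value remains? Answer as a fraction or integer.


Start with 459.
Step 1: Add 24: 459+24=483; split 5:1 first = 483*5/6 = 805/2
Step 2: Add 19: 805/2+19=843/2; split 1:5 first = 843/2*1/6 = 281/4
Final result = 281/4

281/4


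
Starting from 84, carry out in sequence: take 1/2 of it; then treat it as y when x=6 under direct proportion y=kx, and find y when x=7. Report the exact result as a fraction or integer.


Start with 84.
Step 1: Take 1/2: 84 * 1/2 = 42
Step 2: Direct prop: k = (42)/6; new y = k*7 = 42*7/6 = 49
Final result = 49

49


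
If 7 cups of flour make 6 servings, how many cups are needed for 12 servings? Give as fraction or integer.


Original: 7 cups for 6 servings
Target servings = 12
Scaling factor = 12/6
New amount = 7 * 12/6
= 84/6
= 14 cups

14


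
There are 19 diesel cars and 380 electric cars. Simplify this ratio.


Find GCD(19, 380)
GCD = 19
Divide both by 19: 19/19 = 1, 380/19 = 20
Simplified ratio = 1:20

1:20


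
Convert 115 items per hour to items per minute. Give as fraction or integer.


Converting from per hour to per minute
Rate = 115 items per hour
Divide by 60: 115/60
= 23/12 items per minute

23/12


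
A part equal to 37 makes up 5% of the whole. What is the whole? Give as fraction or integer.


Given: 37 is 5% of the whole
Set up: 37 = 5/100 * whole
whole = 37 * 100 / 5
whole = 3700 / 5
whole = 740

740


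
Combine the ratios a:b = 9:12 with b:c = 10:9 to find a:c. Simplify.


Given a:b = 9:12 and b:c = 10:9
Make b consistent. Multiply first ratio by 10: a:b = 90:120
Multiply second ratio by 12: b:c = 120:108
Now b = 120 in both, so a:b:c = 90:120:108
Therefore a:c = 90:108
Simplify by GCD: a:c = 5:6

5:6


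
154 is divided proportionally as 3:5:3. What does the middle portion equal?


Ratio = 3:5:3
Total parts = 3 + 5 + 3 = 11
Value per part = 154 / 11 = 14
First share = 3 * 14 = 42
Middle share = 5 * 14 = 70
Third share = 3 * 14 = 42

70


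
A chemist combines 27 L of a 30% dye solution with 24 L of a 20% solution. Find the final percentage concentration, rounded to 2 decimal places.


Solute in mixture 1 = 30% of 27 L = 27*30/100 = 81/10 L
Solute in mixture 2 = 20% of 24 L = 24*20/100 = 24/5 L
Total solute = 81/10 + 24/5 = 129/10 L
Total volume = 27 + 24 = 51 L
Final concentration = 129/10/51 * 100 = 25.29%

25.29


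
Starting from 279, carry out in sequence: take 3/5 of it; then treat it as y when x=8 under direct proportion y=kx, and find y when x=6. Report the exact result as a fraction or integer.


Start with 279.
Step 1: Take 3/5: 279 * 3/5 = 837/5
Step 2: Direct prop: k = (837/5)/8; new y = k*6 = 837/5*6/8 = 2511/20
Final result = 2511/20

2511/20


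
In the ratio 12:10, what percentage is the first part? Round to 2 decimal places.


Total parts = 12 + 10 = 22
First part fraction = 12/22
Percentage = (12/22) * 100
= 0.545455 * 100
= 54.55%

54.55


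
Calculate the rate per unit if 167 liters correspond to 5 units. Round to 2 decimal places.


Total liters = 167
Number of units = 5
Unit rate = 167 / 5
= 33.40 liters per unit

33.40


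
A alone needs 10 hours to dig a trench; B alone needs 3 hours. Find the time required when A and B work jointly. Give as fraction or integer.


Rate of A = 1/10 job per hour
Rate of B = 1/3 job per hour
Combined rate = 1/10 + 1/3
Find common denominator: (3 + 10)/(10*3) = 13/30
Combined rate = 13/30 job per hour
Time together = 1 / (13/30) = 30/13 hours

30/13


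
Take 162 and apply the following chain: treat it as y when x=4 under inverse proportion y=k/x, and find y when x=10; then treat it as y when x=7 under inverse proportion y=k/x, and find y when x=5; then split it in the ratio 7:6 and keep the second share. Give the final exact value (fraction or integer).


Start with 162.
Step 1: Inverse prop: k = (162)*4; new y = k/10 = 162*4/10 = 324/5
Step 2: Inverse prop: k = (324/5)*7; new y = k/5 = 324/5*7/5 = 2268/25
Step 3: Split 7:6, second share = 2268/25 * 6/13 = 13608/325
Final result = 13608/325

13608/325


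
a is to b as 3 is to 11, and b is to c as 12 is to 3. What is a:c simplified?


Given a:b = 3:11 and b:c = 12:3
Make b consistent. Multiply first ratio by 12: a:b = 36:132
Multiply second ratio by 11: b:c = 132:33
Now b = 132 in both, so a:b:c = 36:132:33
Therefore a:c = 36:33
Simplify by GCD: a:c = 12:11

12:11


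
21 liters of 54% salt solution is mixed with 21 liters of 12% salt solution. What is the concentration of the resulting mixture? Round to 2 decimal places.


Solute in mixture 1 = 54% of 21 L = 21*54/100 = 567/50 L
Solute in mixture 2 = 12% of 21 L = 21*12/100 = 63/25 L
Total solute = 567/50 + 63/25 = 693/50 L
Total volume = 21 + 21 = 42 L
Final concentration = 693/50/42 * 100 = 33.00%

33.00


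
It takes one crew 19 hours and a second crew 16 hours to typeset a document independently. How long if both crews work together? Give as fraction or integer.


Rate of A = 1/19 job per hour
Rate of B = 1/16 job per hour
Combined rate = 1/19 + 1/16
Find common denominator: (16 + 19)/(19*16) = 35/304
Combined rate = 35/304 job per hour
Time together = 1 / (35/304) = 304/35 hours

304/35


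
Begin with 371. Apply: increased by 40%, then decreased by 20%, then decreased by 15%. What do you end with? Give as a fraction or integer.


Start: 371
Step 1: increase by 40% => multiply by 140/100
  371 * 140/100 = 2597/5
Step 2: decrease by 20% => multiply by 80/100
  2597/5 * 80/100 = 10388/25
Step 3: decrease by 15% => multiply by 85/100
  10388/25 * 85/100 = 44149/125
Final value = 44149/125

44149/125


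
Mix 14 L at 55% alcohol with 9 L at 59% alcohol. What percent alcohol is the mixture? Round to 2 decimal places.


Solute in mixture 1 = 55% of 14 L = 14*55/100 = 77/10 L
Solute in mixture 2 = 59% of 9 L = 9*59/100 = 531/100 L
Total solute = 77/10 + 531/100 = 1301/100 L
Total volume = 14 + 9 = 23 L
Final concentration = 1301/100/23 * 100 = 56.57%

56.57


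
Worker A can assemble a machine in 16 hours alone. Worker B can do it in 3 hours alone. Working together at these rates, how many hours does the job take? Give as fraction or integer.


Rate of A = 1/16 job per hour
Rate of B = 1/3 job per hour
Combined rate = 1/16 + 1/3
Find common denominator: (3 + 16)/(16*3) = 19/48
Combined rate = 19/48 job per hour
Time together = 1 / (19/48) = 48/19 hours

48/19


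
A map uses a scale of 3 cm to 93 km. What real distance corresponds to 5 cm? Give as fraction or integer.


Map scale: 3 cm = 93 km
Measured distance on map = 5 cm
Set up proportion: 5 * 93 / 3
= 465 / 3
= 155 km

155


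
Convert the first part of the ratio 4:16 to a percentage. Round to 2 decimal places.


Total parts = 4 + 16 = 20
First part fraction = 4/20
Percentage = (4/20) * 100
= 0.2 * 100
= 20.00%

20.00


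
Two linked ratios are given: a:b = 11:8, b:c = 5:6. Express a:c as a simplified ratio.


Given a:b = 11:8 and b:c = 5:6
Make b consistent. Multiply first ratio by 5: a:b = 55:40
Multiply second ratio by 8: b:c = 40:48
Now b = 40 in both, so a:b:c = 55:40:48
Therefore a:c = 55:48
Simplify by GCD: a:c = 55:48

55:48


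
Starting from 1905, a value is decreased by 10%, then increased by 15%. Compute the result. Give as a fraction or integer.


Start: 1905
Step 1: decrease by 10% => multiply by 90/100
  1905 * 90/100 = 3429/2
Step 2: increase by 15% => multiply by 115/100
  3429/2 * 115/100 = 78867/40
Final value = 78867/40

78867/40


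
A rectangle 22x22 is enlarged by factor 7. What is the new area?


Original dimensions: 22 x 22
Enlargement factor = 7
New width = 22 * 7 = 154
New height = 22 * 7 = 154
New area = 154 * 154 = 23716

23716


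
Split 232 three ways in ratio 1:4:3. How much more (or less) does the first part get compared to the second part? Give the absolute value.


Total parts = 1 + 4 + 3 = 8
Value per part = 232 / 8 = 29
Shares: 1*29=29, 4*29=116, 3*29=87
First share = 29, second share = 116
Difference = |29 - 116| = 87

87


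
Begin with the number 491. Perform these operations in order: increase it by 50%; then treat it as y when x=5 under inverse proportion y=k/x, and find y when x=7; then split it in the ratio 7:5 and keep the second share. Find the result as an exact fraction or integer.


Start with 491.
Step 1: Increase by 50%: 491 * 150/100 = 1473/2
Step 2: Inverse prop: k = (1473/2)*5; new y = k/7 = 1473/2*5/7 = 7365/14
Step 3: Split 7:5, second share = 7365/14 * 5/12 = 12275/56
Final result = 12275/56

12275/56


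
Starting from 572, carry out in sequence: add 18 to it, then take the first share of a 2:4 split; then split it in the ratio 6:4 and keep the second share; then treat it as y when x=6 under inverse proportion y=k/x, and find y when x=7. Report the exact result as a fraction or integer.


Start with 572.
Step 1: Add 18: 572+18=590; split 2:4 first = 590*2/6 = 590/3
Step 2: Split 6:4, second share = 590/3 * 4/10 = 236/3
Step 3: Inverse prop: k = (236/3)*6; new y = k/7 = 236/3*6/7 = 472/7
Final result = 472/7

472/7


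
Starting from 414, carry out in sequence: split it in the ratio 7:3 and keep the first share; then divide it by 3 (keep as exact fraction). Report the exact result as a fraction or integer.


Start with 414.
Step 1: Split 7:3, first share = 414 * 7/10 = 1449/5
Step 2: Divide by 3: 1449/5 / 3 = 483/5
Final result = 483/5

483/5


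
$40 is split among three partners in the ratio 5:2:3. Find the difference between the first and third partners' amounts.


Total parts = 5 + 2 + 3 = 10
Value per part = 40 / 10 = 4
Shares: 5*4=20, 2*4=8, 3*4=12
First share = 20, third share = 12
Difference = |20 - 12| = 8

8


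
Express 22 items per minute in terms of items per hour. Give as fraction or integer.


Converting from per minute to per hour
Rate = 22 items per minute
Multiply by 60: 22 * 60
= 1320 items per hour

1320


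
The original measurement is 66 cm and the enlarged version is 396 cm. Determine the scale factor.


Original length = 66 cm
Scaled length = 396 cm
Scale factor = 396 / 66
= 6

6


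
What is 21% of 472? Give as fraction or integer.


Compute 21% of 472
Convert percentage: 21% = 21/100
Multiply: 472 * 21/100
= 9912/100
= 2478/25

2478/25


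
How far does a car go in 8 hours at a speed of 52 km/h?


Using distance = speed * time
Speed = 52 km/h
Time = 8 hours
Distance = 52 * 8
= 416 km

416


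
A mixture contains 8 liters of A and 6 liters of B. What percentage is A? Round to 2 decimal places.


Volume of A = 8 L
Volume of B = 6 L
Total volume = 8 + 6 = 14 L
Percentage of A = (8/14) * 100
= 57.14%

57.14


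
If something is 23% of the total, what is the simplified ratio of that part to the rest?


Part = 23%, Remainder = 77%
Ratio = 23:77
GCD(23, 77) = 1
Simplify: 23:77 = 23:77

23:77


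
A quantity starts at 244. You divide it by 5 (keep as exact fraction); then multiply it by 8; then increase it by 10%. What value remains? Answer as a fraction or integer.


Start with 244.
Step 1: Divide by 5: 244 / 5 = 244/5
Step 2: Multiply by 8: 244/5 * 8 = 1952/5
Step 3: Increase by 10%: 1952/5 * 110/100 = 10736/25
Final result = 10736/25

10736/25


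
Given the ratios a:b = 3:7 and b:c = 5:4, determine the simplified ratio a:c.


Given a:b = 3:7 and b:c = 5:4
Make b consistent. Multiply first ratio by 5: a:b = 15:35
Multiply second ratio by 7: b:c = 35:28
Now b = 35 in both, so a:b:c = 15:35:28
Therefore a:c = 15:28
Simplify by GCD: a:c = 15:28

15:28


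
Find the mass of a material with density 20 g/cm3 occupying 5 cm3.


Using mass = density * volume
Density = 20 g/cm3
Volume = 5 cm3
Mass = 20 * 5
= 100 g

100


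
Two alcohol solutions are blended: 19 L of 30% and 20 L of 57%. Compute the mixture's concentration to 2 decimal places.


Solute in mixture 1 = 30% of 19 L = 19*30/100 = 57/10 L
Solute in mixture 2 = 57% of 20 L = 20*57/100 = 57/5 L
Total solute = 57/10 + 57/5 = 171/10 L
Total volume = 19 + 20 = 39 L
Final concentration = 171/10/39 * 100 = 43.85%

43.85


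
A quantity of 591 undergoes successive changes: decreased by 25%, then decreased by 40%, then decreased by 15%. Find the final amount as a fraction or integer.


Start: 591
Step 1: decrease by 25% => multiply by 75/100
  591 * 75/100 = 1773/4
Step 2: decrease by 40% => multiply by 60/100
  1773/4 * 60/100 = 5319/20
Step 3: decrease by 15% => multiply by 85/100
  5319/20 * 85/100 = 90423/400
Final value = 90423/400

90423/400


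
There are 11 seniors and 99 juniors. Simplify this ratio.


Find GCD(11, 99)
GCD = 11
Divide both by 11: 11/11 = 1, 99/11 = 9
Simplified ratio = 1:9

1:9


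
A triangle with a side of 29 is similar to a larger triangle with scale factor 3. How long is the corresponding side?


Similar triangles have proportional sides
Scale factor = 3
Smaller side = 29
Corresponding larger side = 29 * 3
= 87

87


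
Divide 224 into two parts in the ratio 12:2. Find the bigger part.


Total parts = 12 + 2 = 14
Value per part = 224 / 14 = 16
First share = 12 * 16 = 192
Second share = 2 * 16 = 32
Larger share = 192

192


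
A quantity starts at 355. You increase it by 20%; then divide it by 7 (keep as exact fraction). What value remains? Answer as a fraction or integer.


Start with 355.
Step 1: Increase by 20%: 355 * 120/100 = 426
Step 2: Divide by 7: 426 / 7 = 426/7
Final result = 426/7

426/7


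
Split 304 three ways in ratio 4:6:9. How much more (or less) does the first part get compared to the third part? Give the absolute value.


Total parts = 4 + 6 + 9 = 19
Value per part = 304 / 19 = 16
Shares: 4*16=64, 6*16=96, 9*16=144
First share = 64, third share = 144
Difference = |64 - 144| = 80

80


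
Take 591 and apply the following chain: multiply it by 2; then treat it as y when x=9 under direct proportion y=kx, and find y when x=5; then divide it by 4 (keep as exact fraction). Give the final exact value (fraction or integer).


Start with 591.
Step 1: Multiply by 2: 591 * 2 = 1182
Step 2: Direct prop: k = (1182)/9; new y = k*5 = 1182*5/9 = 1970/3
Step 3: Divide by 4: 1970/3 / 4 = 985/6
Final result = 985/6

985/6


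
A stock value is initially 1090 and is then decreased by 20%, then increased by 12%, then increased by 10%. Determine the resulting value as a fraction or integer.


Start: 1090
Step 1: decrease by 20% => multiply by 80/100
  1090 * 80/100 = 872
Step 2: increase by 12% => multiply by 112/100
  872 * 112/100 = 24416/25
Step 3: increase by 10% => multiply by 110/100
  24416/25 * 110/100 = 134288/125
Final value = 134288/125

134288/125


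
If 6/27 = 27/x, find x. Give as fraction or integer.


Setting up: 6/27 = 27/x
Cross multiply: 6 * x = 27 * 27
6x = 729
x = 729/6
x = 243/2

243/2


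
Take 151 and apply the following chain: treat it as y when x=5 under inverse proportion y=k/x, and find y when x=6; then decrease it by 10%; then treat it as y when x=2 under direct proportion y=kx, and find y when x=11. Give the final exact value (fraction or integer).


Start with 151.
Step 1: Inverse prop: k = (151)*5; new y = k/6 = 151*5/6 = 755/6
Step 2: Decrease by 10%: 755/6 * 90/100 = 453/4
Step 3: Direct prop: k = (453/4)/2; new y = k*11 = 453/4*11/2 = 4983/8
Final result = 4983/8

4983/8


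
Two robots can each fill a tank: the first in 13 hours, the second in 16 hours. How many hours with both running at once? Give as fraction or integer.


Rate of A = 1/13 job per hour
Rate of B = 1/16 job per hour
Combined rate = 1/13 + 1/16
Find common denominator: (16 + 13)/(13*16) = 29/208
Combined rate = 29/208 job per hour
Time together = 1 / (29/208) = 208/29 hours

208/29


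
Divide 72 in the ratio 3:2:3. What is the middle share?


Ratio = 3:2:3
Total parts = 3 + 2 + 3 = 8
Value per part = 72 / 8 = 9
First share = 3 * 9 = 27
Middle share = 2 * 9 = 18
Third share = 3 * 9 = 27

18


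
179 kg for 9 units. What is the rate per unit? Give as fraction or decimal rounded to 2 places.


Total kg = 179
Number of units = 9
Unit rate = 179 / 9
= 19.89 kg per unit

19.89


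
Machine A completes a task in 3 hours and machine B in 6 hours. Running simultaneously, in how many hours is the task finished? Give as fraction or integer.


Rate of A = 1/3 job per hour
Rate of B = 1/6 job per hour
Combined rate = 1/3 + 1/6
Find common denominator: (6 + 3)/(3*6) = 9/18
Combined rate = 1/2 job per hour
Time together = 1 / (1/2) = 2 hours

2


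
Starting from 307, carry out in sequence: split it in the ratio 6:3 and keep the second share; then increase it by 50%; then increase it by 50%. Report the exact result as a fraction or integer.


Start with 307.
Step 1: Split 6:3, second share = 307 * 3/9 = 307/3
Step 2: Increase by 50%: 307/3 * 150/100 = 307/2
Step 3: Increase by 50%: 307/2 * 150/100 = 921/4
Final result = 921/4

921/4


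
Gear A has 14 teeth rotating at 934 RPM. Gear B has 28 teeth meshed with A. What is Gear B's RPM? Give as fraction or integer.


Gear ratio: teeth_A * RPM_A = teeth_B * RPM_B
14 * 934 = 28 * RPM_B
13076 = 28 * RPM_B
RPM_B = 13076 / 28
RPM_B = 467

467


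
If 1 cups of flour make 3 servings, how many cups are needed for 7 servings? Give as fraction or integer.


Original: 1 cups for 3 servings
Target servings = 7
Scaling factor = 7/3
New amount = 1 * 7/3
= 7/3
= 7/3 cups

7/3


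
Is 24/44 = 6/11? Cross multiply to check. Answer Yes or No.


Cross multiply to check 24/44 = 6/11
Left cross product: 24 * 11 = 264
Right cross product: 44 * 6 = 264
264 = 264
Equal, so proportions match => Yes

Yes


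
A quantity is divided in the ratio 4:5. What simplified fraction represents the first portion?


Total parts = 4 + 5 = 9
First part fraction = 4/9
Simplify: 4/9 = 4/9

4/9


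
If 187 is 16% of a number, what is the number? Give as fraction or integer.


Given: 187 is 16% of the whole
Set up: 187 = 16/100 * whole
whole = 187 * 100 / 16
whole = 18700 / 16
whole = 4675/4

4675/4


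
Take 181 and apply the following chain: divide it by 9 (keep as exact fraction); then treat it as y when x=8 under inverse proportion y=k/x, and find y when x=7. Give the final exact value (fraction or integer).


Start with 181.
Step 1: Divide by 9: 181 / 9 = 181/9
Step 2: Inverse prop: k = (181/9)*8; new y = k/7 = 181/9*8/7 = 1448/63
Final result = 1448/63

1448/63


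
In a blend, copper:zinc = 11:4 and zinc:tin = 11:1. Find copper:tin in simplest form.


Given a:b = 11:4 and b:c = 11:1
Make b consistent. Multiply first ratio by 11: a:b = 121:44
Multiply second ratio by 4: b:c = 44:4
Now b = 44 in both, so a:b:c = 121:44:4
Therefore a:c = 121:4
Simplify by GCD: a:c = 121:4

121:4


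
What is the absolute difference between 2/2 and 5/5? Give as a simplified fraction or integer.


Simplify: 2/2 = 1 and 5/5 = 1
Find common denominator: LCD = 1
Convert: 1/1 and 1/1
Difference = |1 - 1|/1 = 0/1
Simplified = 0

0


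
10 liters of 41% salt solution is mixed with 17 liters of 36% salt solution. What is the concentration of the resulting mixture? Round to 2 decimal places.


Solute in mixture 1 = 41% of 10 L = 10*41/100 = 41/10 L
Solute in mixture 2 = 36% of 17 L = 17*36/100 = 153/25 L
Total solute = 41/10 + 153/25 = 511/50 L
Total volume = 10 + 17 = 27 L
Final concentration = 511/50/27 * 100 = 37.85%

37.85


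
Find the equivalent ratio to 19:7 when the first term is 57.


Original ratio: 19:7
First term target: 57
Scale factor = 57 / 19 = 3
Multiply second term: 7 * 3 = 21
Equivalent ratio = 57:21

57:21


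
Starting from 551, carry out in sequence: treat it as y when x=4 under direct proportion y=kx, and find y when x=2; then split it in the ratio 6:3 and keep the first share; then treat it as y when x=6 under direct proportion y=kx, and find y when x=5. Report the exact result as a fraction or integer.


Start with 551.
Step 1: Direct prop: k = (551)/4; new y = k*2 = 551*2/4 = 551/2
Step 2: Split 6:3, first share = 551/2 * 6/9 = 551/3
Step 3: Direct prop: k = (551/3)/6; new y = k*5 = 551/3*5/6 = 2755/18
Final result = 2755/18

2755/18


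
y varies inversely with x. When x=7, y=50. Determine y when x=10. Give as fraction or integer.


Inverse proportion: y = k/x
Find k: k = 7 * 50 = 350
Compute y at x=10: y = 350/10
y = 35

35


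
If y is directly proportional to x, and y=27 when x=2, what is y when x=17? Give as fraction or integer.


Direct proportion: y = kx
Find k: k = 27/2 = 27/2
Compute y at x=17: y = 27/2 * 17
y = 459/2

459/2


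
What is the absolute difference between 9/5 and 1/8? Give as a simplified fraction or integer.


Simplify: 9/5 = 9/5 and 1/8 = 1/8
Find common denominator: LCD = 40
Convert: 72/40 and 5/40
Difference = |72 - 5|/40 = 67/40
Simplified = 67/40

67/40


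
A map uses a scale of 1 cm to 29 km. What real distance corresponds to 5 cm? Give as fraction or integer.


Map scale: 1 cm = 29 km
Measured distance on map = 5 cm
Set up proportion: 5 * 29 / 1
= 145 / 1
= 145 km

145


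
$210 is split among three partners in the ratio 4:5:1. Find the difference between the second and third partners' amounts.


Total parts = 4 + 5 + 1 = 10
Value per part = 210 / 10 = 21
Shares: 4*21=84, 5*21=105, 1*21=21
Second share = 105, third share = 21
Difference = |105 - 21| = 84

84


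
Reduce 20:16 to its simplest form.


Find GCD(20, 16)
GCD = 4
Divide both by 4: 20/4 = 5, 16/4 = 4
Simplified ratio = 5:4

5:4


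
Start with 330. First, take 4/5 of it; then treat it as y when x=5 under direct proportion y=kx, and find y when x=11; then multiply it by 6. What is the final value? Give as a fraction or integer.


Start with 330.
Step 1: Take 4/5: 330 * 4/5 = 264
Step 2: Direct prop: k = (264)/5; new y = k*11 = 264*11/5 = 2904/5
Step 3: Multiply by 6: 2904/5 * 6 = 17424/5
Final result = 17424/5

17424/5


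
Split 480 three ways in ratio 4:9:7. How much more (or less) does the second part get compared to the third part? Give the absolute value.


Total parts = 4 + 9 + 7 = 20
Value per part = 480 / 20 = 24
Shares: 4*24=96, 9*24=216, 7*24=168
Second share = 216, third share = 168
Difference = |216 - 168| = 48

48


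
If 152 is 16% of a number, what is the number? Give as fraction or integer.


Given: 152 is 16% of the whole
Set up: 152 = 16/100 * whole
whole = 152 * 100 / 16
whole = 15200 / 16
whole = 950

950


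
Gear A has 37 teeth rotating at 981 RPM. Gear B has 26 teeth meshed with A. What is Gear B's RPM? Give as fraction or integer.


Gear ratio: teeth_A * RPM_A = teeth_B * RPM_B
37 * 981 = 26 * RPM_B
36297 = 26 * RPM_B
RPM_B = 36297 / 26
RPM_B = 36297/26

36297/26


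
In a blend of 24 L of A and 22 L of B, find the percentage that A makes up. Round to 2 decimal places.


Volume of A = 24 L
Volume of B = 22 L
Total volume = 24 + 22 = 46 L
Percentage of A = (24/46) * 100
= 52.17%

52.17


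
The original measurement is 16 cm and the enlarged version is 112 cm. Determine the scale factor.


Original length = 16 cm
Scaled length = 112 cm
Scale factor = 112 / 16
= 7

7


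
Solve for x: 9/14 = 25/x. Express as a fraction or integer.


Setting up: 9/14 = 25/x
Cross multiply: 9 * x = 14 * 25
9x = 350
x = 350/9
x = 350/9

350/9


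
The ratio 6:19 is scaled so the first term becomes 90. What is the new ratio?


Original ratio: 6:19
First term target: 90
Scale factor = 90 / 6 = 15
Multiply second term: 19 * 15 = 285
Equivalent ratio = 90:285

90:285


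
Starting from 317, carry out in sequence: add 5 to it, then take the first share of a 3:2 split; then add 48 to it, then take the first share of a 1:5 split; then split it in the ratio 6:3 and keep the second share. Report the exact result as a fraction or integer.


Start with 317.
Step 1: Add 5: 317+5=322; split 3:2 first = 322*3/5 = 966/5
Step 2: Add 48: 966/5+48=1206/5; split 1:5 first = 1206/5*1/6 = 201/5
Step 3: Split 6:3, second share = 201/5 * 3/9 = 67/5
Final result = 67/5

67/5


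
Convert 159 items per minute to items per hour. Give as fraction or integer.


Converting from per minute to per hour
Rate = 159 items per minute
Multiply by 60: 159 * 60
= 9540 items per hour

9540


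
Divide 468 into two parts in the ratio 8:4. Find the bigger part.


Total parts = 8 + 4 = 12
Value per part = 468 / 12 = 39
First share = 8 * 39 = 312
Second share = 4 * 39 = 156
Larger share = 312

312


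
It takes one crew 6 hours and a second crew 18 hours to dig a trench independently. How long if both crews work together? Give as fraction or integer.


Rate of A = 1/6 job per hour
Rate of B = 1/18 job per hour
Combined rate = 1/6 + 1/18
Find common denominator: (18 + 6)/(6*18) = 24/108
Combined rate = 2/9 job per hour
Time together = 1 / (2/9) = 9/2 hours

9/2


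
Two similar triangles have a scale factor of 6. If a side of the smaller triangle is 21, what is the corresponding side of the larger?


Similar triangles have proportional sides
Scale factor = 6
Smaller side = 21
Corresponding larger side = 21 * 6
= 126

126


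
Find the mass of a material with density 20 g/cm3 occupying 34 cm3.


Using mass = density * volume
Density = 20 g/cm3
Volume = 34 cm3
Mass = 20 * 34
= 680 g

680


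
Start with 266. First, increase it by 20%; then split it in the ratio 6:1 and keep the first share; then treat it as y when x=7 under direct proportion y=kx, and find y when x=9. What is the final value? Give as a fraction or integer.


Start with 266.
Step 1: Increase by 20%: 266 * 120/100 = 1596/5
Step 2: Split 6:1, first share = 1596/5 * 6/7 = 1368/5
Step 3: Direct prop: k = (1368/5)/7; new y = k*9 = 1368/5*9/7 = 12312/35
Final result = 12312/35

12312/35


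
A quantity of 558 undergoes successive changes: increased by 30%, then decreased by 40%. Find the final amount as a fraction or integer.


Start: 558
Step 1: increase by 30% => multiply by 130/100
  558 * 130/100 = 3627/5
Step 2: decrease by 40% => multiply by 60/100
  3627/5 * 60/100 = 10881/25
Final value = 10881/25

10881/25


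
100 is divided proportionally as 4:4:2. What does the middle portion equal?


Ratio = 4:4:2
Total parts = 4 + 4 + 2 = 10
Value per part = 100 / 10 = 10
First share = 4 * 10 = 40
Middle share = 4 * 10 = 40
Third share = 2 * 10 = 20

40


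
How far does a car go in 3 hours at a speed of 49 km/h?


Using distance = speed * time
Speed = 49 km/h
Time = 3 hours
Distance = 49 * 3
= 147 km

147


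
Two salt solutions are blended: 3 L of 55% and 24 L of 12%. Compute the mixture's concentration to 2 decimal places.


Solute in mixture 1 = 55% of 3 L = 3*55/100 = 33/20 L
Solute in mixture 2 = 12% of 24 L = 24*12/100 = 72/25 L
Total solute = 33/20 + 72/25 = 453/100 L
Total volume = 3 + 24 = 27 L
Final concentration = 453/100/27 * 100 = 16.78%

16.78


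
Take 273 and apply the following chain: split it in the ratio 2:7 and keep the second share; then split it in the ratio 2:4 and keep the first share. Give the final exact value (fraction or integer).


Start with 273.
Step 1: Split 2:7, second share = 273 * 7/9 = 637/3
Step 2: Split 2:4, first share = 637/3 * 2/6 = 637/9
Final result = 637/9

637/9


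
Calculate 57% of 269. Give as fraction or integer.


Compute 57% of 269
Convert percentage: 57% = 57/100
Multiply: 269 * 57/100
= 15333/100
= 15333/100

15333/100


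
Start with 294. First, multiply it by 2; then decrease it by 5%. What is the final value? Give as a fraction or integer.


Start with 294.
Step 1: Multiply by 2: 294 * 2 = 588
Step 2: Decrease by 5%: 588 * 95/100 = 2793/5
Final result = 2793/5

2793/5


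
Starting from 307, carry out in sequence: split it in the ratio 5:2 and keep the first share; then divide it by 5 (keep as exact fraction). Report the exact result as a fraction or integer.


Start with 307.
Step 1: Split 5:2, first share = 307 * 5/7 = 1535/7
Step 2: Divide by 5: 1535/7 / 5 = 307/7
Final result = 307/7

307/7


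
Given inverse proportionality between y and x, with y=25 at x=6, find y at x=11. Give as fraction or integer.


Inverse proportion: y = k/x
Find k: k = 6 * 25 = 150
Compute y at x=11: y = 150/11
y = 150/11

150/11


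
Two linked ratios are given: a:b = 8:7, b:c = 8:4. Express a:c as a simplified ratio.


Given a:b = 8:7 and b:c = 8:4
Make b consistent. Multiply first ratio by 8: a:b = 64:56
Multiply second ratio by 7: b:c = 56:28
Now b = 56 in both, so a:b:c = 64:56:28
Therefore a:c = 64:28
Simplify by GCD: a:c = 16:7

16:7


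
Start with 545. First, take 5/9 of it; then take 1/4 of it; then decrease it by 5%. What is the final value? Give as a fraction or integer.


Start with 545.
Step 1: Take 5/9: 545 * 5/9 = 2725/9
Step 2: Take 1/4: 2725/9 * 1/4 = 2725/36
Step 3: Decrease by 5%: 2725/36 * 95/100 = 10355/144
Final result = 10355/144

10355/144


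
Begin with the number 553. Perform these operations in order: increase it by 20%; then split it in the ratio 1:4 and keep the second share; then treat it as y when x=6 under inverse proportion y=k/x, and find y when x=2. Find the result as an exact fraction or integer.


Start with 553.
Step 1: Increase by 20%: 553 * 120/100 = 3318/5
Step 2: Split 1:4, second share = 3318/5 * 4/5 = 13272/25
Step 3: Inverse prop: k = (13272/25)*6; new y = k/2 = 13272/25*6/2 = 39816/25
Final result = 39816/25

39816/25


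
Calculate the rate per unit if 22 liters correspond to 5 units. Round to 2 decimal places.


Total liters = 22
Number of units = 5
Unit rate = 22 / 5
= 4.40 liters per unit

4.40


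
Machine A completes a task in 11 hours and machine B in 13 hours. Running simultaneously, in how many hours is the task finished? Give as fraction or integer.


Rate of A = 1/11 job per hour
Rate of B = 1/13 job per hour
Combined rate = 1/11 + 1/13
Find common denominator: (13 + 11)/(11*13) = 24/143
Combined rate = 24/143 job per hour
Time together = 1 / (24/143) = 143/24 hours

143/24


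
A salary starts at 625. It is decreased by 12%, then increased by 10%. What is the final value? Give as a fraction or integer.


Start: 625
Step 1: decrease by 12% => multiply by 88/100
  625 * 88/100 = 550
Step 2: increase by 10% => multiply by 110/100
  550 * 110/100 = 605
Final value = 605

605


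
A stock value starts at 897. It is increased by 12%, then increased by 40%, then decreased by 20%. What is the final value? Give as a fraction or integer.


Start: 897
Step 1: increase by 12% => multiply by 112/100
  897 * 112/100 = 25116/25
Step 2: increase by 40% => multiply by 140/100
  25116/25 * 140/100 = 175812/125
Step 3: decrease by 20% => multiply by 80/100
  175812/125 * 80/100 = 703248/625
Final value = 703248/625

703248/625


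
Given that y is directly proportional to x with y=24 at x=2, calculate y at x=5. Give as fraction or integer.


Direct proportion: y = kx
Find k: k = 24/2 = 12
Compute y at x=5: y = 12 * 5
y = 60

60


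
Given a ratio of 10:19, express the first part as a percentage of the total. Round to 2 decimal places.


Total parts = 10 + 19 = 29
First part fraction = 10/29
Percentage = (10/29) * 100
= 0.344828 * 100
= 34.48%

34.48


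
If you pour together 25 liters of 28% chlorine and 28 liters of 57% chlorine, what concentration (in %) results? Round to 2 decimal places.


Solute in mixture 1 = 28% of 25 L = 25*28/100 = 7 L
Solute in mixture 2 = 57% of 28 L = 28*57/100 = 399/25 L
Total solute = 7 + 399/25 = 574/25 L
Total volume = 25 + 28 = 53 L
Final concentration = 574/25/53 * 100 = 43.32%

43.32


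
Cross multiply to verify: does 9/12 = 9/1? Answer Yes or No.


Cross multiply to check 9/12 = 9/1
Left cross product: 9 * 1 = 9
Right cross product: 12 * 9 = 108
9 != 108
Not equal, so proportions differ => No

No


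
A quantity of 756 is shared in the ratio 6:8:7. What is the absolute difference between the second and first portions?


Total parts = 6 + 8 + 7 = 21
Value per part = 756 / 21 = 36
Shares: 6*36=216, 8*36=288, 7*36=252
Second share = 288, first share = 216
Difference = |288 - 216| = 72

72


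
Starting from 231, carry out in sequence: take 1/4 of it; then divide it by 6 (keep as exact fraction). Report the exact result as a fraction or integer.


Start with 231.
Step 1: Take 1/4: 231 * 1/4 = 231/4
Step 2: Divide by 6: 231/4 / 6 = 77/8
Final result = 77/8

77/8


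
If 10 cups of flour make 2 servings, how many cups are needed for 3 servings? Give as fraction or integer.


Original: 10 cups for 2 servings
Target servings = 3
Scaling factor = 3/2
New amount = 10 * 3/2
= 30/2
= 15 cups

15


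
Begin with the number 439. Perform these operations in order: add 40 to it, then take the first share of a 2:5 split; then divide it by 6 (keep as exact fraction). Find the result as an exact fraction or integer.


Start with 439.
Step 1: Add 40: 439+40=479; split 2:5 first = 479*2/7 = 958/7
Step 2: Divide by 6: 958/7 / 6 = 479/21
Final result = 479/21

479/21


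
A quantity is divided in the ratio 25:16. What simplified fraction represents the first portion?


Total parts = 25 + 16 = 41
First part fraction = 25/41
Simplify: 25/41 = 25/41

25/41


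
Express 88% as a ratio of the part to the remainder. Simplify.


Part = 88%, Remainder = 12%
Ratio = 88:12
GCD(88, 12) = 4
Simplify: 22:3 = 22:3

22:3


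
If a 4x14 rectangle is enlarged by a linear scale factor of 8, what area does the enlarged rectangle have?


Original dimensions: 4 x 14
Enlargement factor = 8
New width = 4 * 8 = 32
New height = 14 * 8 = 112
New area = 32 * 112 = 3584

3584


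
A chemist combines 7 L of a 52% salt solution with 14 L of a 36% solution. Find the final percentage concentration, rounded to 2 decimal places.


Solute in mixture 1 = 52% of 7 L = 7*52/100 = 91/25 L
Solute in mixture 2 = 36% of 14 L = 14*36/100 = 126/25 L
Total solute = 91/25 + 126/25 = 217/25 L
Total volume = 7 + 14 = 21 L
Final concentration = 217/25/21 * 100 = 41.33%

41.33


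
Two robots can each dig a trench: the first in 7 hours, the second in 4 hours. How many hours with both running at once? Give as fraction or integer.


Rate of A = 1/7 job per hour
Rate of B = 1/4 job per hour
Combined rate = 1/7 + 1/4
Find common denominator: (4 + 7)/(7*4) = 11/28
Combined rate = 11/28 job per hour
Time together = 1 / (11/28) = 28/11 hours

28/11


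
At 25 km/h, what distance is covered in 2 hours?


Using distance = speed * time
Speed = 25 km/h
Time = 2 hours
Distance = 25 * 2
= 50 km

50


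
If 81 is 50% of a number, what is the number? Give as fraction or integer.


Given: 81 is 50% of the whole
Set up: 81 = 50/100 * whole
whole = 81 * 100 / 50
whole = 8100 / 50
whole = 162

162


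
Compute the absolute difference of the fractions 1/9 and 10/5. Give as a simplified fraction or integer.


Simplify: 1/9 = 1/9 and 10/5 = 2
Find common denominator: LCD = 9
Convert: 1/9 and 18/9
Difference = |1 - 18|/9 = 17/9
Simplified = 17/9

17/9


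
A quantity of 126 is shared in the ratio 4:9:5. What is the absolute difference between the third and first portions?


Total parts = 4 + 9 + 5 = 18
Value per part = 126 / 18 = 7
Shares: 4*7=28, 9*7=63, 5*7=35
Third share = 35, first share = 28
Difference = |35 - 28| = 7

7


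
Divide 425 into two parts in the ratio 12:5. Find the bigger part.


Total parts = 12 + 5 = 17
Value per part = 425 / 17 = 25
First share = 12 * 25 = 300
Second share = 5 * 25 = 125
Larger share = 300

300


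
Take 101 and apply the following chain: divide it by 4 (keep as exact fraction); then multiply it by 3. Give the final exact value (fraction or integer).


Start with 101.
Step 1: Divide by 4: 101 / 4 = 101/4
Step 2: Multiply by 3: 101/4 * 3 = 303/4
Final result = 303/4

303/4


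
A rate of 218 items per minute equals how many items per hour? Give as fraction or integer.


Converting from per minute to per hour
Rate = 218 items per minute
Multiply by 60: 218 * 60
= 13080 items per hour

13080


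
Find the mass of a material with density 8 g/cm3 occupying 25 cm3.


Using mass = density * volume
Density = 8 g/cm3
Volume = 25 cm3
Mass = 8 * 25
= 200 g

200


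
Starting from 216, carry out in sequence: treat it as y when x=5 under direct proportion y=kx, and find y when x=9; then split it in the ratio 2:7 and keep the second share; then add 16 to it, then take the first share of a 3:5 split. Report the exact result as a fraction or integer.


Start with 216.
Step 1: Direct prop: k = (216)/5; new y = k*9 = 216*9/5 = 1944/5
Step 2: Split 2:7, second share = 1944/5 * 7/9 = 1512/5
Step 3: Add 16: 1512/5+16=1592/5; split 3:5 first = 1592/5*3/8 = 597/5
Final result = 597/5

597/5


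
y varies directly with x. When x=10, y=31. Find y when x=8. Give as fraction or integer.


Direct proportion: y = kx
Find k: k = 31/10 = 31/10
Compute y at x=8: y = 31/10 * 8
y = 124/5

124/5


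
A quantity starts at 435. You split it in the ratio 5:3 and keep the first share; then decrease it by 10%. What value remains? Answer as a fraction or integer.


Start with 435.
Step 1: Split 5:3, first share = 435 * 5/8 = 2175/8
Step 2: Decrease by 10%: 2175/8 * 90/100 = 3915/16
Final result = 3915/16

3915/16


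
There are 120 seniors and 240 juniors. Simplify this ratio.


Find GCD(120, 240)
GCD = 120
Divide both by 120: 120/120 = 1, 240/120 = 2
Simplified ratio = 1:2

1:2


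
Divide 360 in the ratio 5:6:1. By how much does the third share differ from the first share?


Total parts = 5 + 6 + 1 = 12
Value per part = 360 / 12 = 30
Shares: 5*30=150, 6*30=180, 1*30=30
Third share = 30, first share = 150
Difference = |30 - 150| = 120

120


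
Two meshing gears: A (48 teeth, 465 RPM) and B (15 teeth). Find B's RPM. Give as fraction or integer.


Gear ratio: teeth_A * RPM_A = teeth_B * RPM_B
48 * 465 = 15 * RPM_B
22320 = 15 * RPM_B
RPM_B = 22320 / 15
RPM_B = 1488

1488


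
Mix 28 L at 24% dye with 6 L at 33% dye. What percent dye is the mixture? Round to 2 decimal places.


Solute in mixture 1 = 24% of 28 L = 28*24/100 = 168/25 L
Solute in mixture 2 = 33% of 6 L = 6*33/100 = 99/50 L
Total solute = 168/25 + 99/50 = 87/10 L
Total volume = 28 + 6 = 34 L
Final concentration = 87/10/34 * 100 = 25.59%

25.59


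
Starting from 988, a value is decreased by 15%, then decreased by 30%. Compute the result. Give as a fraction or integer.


Start: 988
Step 1: decrease by 15% => multiply by 85/100
  988 * 85/100 = 4199/5
Step 2: decrease by 30% => multiply by 70/100
  4199/5 * 70/100 = 29393/50
Final value = 29393/50

29393/50


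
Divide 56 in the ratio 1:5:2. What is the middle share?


Ratio = 1:5:2
Total parts = 1 + 5 + 2 = 8
Value per part = 56 / 8 = 7
First share = 1 * 7 = 7
Middle share = 5 * 7 = 35
Third share = 2 * 7 = 14

35


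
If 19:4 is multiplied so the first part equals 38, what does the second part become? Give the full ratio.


Original ratio: 19:4
First term target: 38
Scale factor = 38 / 19 = 2
Multiply second term: 4 * 2 = 8
Equivalent ratio = 38:8

38:8


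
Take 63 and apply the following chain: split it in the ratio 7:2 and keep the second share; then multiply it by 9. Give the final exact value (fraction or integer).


Start with 63.
Step 1: Split 7:2, second share = 63 * 2/9 = 14
Step 2: Multiply by 9: 14 * 9 = 126
Final result = 126

126


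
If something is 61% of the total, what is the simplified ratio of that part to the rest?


Part = 61%, Remainder = 39%
Ratio = 61:39
GCD(61, 39) = 1
Simplify: 61:39 = 61:39

61:39


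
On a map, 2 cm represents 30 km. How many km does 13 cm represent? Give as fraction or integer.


Map scale: 2 cm = 30 km
Measured distance on map = 13 cm
Set up proportion: 13 * 30 / 2
= 390 / 2
= 195 km

195


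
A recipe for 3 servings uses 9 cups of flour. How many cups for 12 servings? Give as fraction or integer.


Original: 9 cups for 3 servings
Target servings = 12
Scaling factor = 12/3
New amount = 9 * 12/3
= 108/3
= 36 cups

36
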